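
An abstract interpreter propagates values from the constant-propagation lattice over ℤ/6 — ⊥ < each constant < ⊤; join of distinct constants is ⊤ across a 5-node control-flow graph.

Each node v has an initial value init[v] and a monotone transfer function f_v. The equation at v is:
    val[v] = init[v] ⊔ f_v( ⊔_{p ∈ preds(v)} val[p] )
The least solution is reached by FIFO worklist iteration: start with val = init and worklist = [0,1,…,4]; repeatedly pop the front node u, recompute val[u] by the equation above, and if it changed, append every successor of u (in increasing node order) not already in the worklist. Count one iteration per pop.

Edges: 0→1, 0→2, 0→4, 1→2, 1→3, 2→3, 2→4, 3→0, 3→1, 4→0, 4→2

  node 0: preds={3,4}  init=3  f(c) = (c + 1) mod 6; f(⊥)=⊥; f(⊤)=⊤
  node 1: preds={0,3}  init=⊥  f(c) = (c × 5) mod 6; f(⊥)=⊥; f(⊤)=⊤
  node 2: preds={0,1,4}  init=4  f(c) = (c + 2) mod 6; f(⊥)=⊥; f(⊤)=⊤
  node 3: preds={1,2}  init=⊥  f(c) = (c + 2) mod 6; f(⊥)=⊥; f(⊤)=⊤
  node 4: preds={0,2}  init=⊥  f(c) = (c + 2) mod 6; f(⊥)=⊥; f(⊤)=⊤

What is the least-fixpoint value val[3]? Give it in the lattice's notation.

Trace (10 dequeues):
  [1] u=0 | in ⊥ | out 3 | ==
  [2] u=1 | in 3 | out 3 | prev ⊥ | push {}
  [3] u=2 | in 3 | out ⊤ | prev 4 | push {}
  [4] u=3 | in ⊤ | out ⊤ | prev ⊥ | push {0,1}
  [5] u=4 | in ⊤ | out ⊤ | prev ⊥ | push {2}
  [6] u=0 | in ⊤ | out ⊤ | prev 3 | push {4}
  [7] u=1 | in ⊤ | out ⊤ | prev 3 | push {3}
  [8] u=2 | in ⊤ | out ⊤ | ==
  [9] u=4 | in ⊤ | out ⊤ | ==
  [10] u=3 | in ⊤ | out ⊤ | ==

Converged values:
  [0] ⊤
  [1] ⊤
  [2] ⊤
  [3] ⊤
  [4] ⊤

⊤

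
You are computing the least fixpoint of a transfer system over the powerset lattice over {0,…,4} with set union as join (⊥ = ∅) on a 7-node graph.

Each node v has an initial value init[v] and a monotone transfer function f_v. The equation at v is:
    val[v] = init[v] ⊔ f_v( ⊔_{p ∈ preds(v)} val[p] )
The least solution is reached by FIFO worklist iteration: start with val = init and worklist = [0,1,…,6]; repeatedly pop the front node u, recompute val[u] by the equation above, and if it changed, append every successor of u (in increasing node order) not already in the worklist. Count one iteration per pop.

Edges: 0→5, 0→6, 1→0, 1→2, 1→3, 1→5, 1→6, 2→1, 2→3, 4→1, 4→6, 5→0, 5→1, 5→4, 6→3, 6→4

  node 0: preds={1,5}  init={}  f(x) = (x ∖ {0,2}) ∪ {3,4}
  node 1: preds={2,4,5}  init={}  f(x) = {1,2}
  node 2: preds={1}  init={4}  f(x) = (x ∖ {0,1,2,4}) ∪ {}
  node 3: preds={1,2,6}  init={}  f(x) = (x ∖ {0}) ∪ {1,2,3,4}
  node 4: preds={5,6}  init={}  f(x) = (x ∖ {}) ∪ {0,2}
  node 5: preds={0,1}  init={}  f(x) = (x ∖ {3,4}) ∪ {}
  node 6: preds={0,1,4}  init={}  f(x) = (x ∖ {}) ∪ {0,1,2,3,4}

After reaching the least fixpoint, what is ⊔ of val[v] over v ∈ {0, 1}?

{1,2,3,4}

Trace (14 dequeues):
  [1] u=0 | in {} | out {3,4} | prev {} | push {}
  [2] u=1 | in {4} | out {1,2} | prev {} | push {0}
  [3] u=2 | in {1,2} | out {4} | ==
  [4] u=3 | in {1,2,4} | out {1,2,3,4} | prev {} | push {}
  [5] u=4 | in {} | out {0,2} | prev {} | push {1}
  [6] u=5 | in {1,2,3,4} | out {1,2} | prev {} | push {4}
  [7] u=6 | in {0,1,2,3,4} | out {0,1,2,3,4} | prev {} | push {3}
  [8] u=0 | in {1,2} | out {1,3,4} | prev {3,4} | push {5,6}
  [9] u=1 | in {0,1,2,4} | out {1,2} | ==
  [10] u=4 | in {0,1,2,3,4} | out {0,1,2,3,4} | prev {0,2} | push {1}
  [11] u=3 | in {0,1,2,3,4} | out {1,2,3,4} | ==
  [12] u=5 | in {1,2,3,4} | out {1,2} | ==
  [13] u=6 | in {0,1,2,3,4} | out {0,1,2,3,4} | ==
  [14] u=1 | in {0,1,2,3,4} | out {1,2} | ==

Converged values:
  [0] {1,3,4}
  [1] {1,2}
  [2] {4}
  [3] {1,2,3,4}
  [4] {0,1,2,3,4}
  [5] {1,2}
  [6] {0,1,2,3,4}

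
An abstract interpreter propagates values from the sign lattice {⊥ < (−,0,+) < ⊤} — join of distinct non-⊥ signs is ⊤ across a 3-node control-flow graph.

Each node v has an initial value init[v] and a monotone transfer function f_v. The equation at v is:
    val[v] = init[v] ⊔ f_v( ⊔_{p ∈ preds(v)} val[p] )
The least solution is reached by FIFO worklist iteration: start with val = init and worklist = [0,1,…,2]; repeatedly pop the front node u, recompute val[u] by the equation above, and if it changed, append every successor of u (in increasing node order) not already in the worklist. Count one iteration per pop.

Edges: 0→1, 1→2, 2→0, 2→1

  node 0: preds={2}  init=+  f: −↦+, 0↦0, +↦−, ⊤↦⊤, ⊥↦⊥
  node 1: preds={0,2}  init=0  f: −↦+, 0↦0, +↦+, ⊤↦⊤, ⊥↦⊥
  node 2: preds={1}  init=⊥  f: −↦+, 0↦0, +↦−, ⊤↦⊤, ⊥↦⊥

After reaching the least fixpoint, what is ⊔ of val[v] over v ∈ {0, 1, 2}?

⊤

Worklist (5 pops):
  #1 pop 0: in=⊥ → + (no change)
  #2 pop 1: in=+ → ⊤ (was 0); enqueue []
  #3 pop 2: in=⊤ → ⊤ (was ⊥); enqueue [0,1]
  #4 pop 0: in=⊤ → ⊤ (was +); enqueue []
  #5 pop 1: in=⊤ → ⊤ (no change)

Fixpoint:
  val[0] = ⊤
  val[1] = ⊤
  val[2] = ⊤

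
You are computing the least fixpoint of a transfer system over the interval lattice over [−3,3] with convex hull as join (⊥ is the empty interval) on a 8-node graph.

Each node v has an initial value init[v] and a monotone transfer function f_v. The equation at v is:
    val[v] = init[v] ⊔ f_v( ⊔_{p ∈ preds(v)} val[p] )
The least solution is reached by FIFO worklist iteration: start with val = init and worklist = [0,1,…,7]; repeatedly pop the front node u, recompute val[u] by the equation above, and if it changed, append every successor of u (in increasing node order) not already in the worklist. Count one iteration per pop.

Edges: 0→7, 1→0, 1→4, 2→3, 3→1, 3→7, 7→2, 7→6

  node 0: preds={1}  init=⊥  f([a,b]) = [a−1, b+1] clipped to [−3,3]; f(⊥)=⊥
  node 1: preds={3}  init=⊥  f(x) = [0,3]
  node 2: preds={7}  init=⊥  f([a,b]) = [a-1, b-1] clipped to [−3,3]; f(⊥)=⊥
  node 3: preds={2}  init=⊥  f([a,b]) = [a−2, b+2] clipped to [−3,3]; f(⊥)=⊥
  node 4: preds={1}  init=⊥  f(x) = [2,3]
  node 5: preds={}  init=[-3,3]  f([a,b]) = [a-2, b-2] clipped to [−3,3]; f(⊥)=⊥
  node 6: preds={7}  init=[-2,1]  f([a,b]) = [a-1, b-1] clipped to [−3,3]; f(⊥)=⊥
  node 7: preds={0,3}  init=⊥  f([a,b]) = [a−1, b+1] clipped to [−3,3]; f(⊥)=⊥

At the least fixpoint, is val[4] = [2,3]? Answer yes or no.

yes

Iteration log — 17 steps:
  step 1. node 0  ⊔preds=⊥  new=⊥  stable
  step 2. node 1  ⊔preds=⊥  new=[0,3]  old=⊥  +wl: 0
  step 3. node 2  ⊔preds=⊥  new=⊥  stable
  step 4. node 3  ⊔preds=⊥  new=⊥  stable
  step 5. node 4  ⊔preds=[0,3]  new=[2,3]  old=⊥  +wl: 
  step 6. node 5  ⊔preds=⊥  new=[-3,3]  stable
  step 7. node 6  ⊔preds=⊥  new=[-2,1]  stable
  step 8. node 7  ⊔preds=⊥  new=⊥  stable
  step 9. node 0  ⊔preds=[0,3]  new=[-1,3]  old=⊥  +wl: 7
  step 10. node 7  ⊔preds=[-1,3]  new=[-2,3]  old=⊥  +wl: 2,6
  step 11. node 2  ⊔preds=[-2,3]  new=[-3,2]  old=⊥  +wl: 3
  step 12. node 6  ⊔preds=[-2,3]  new=[-3,2]  old=[-2,1]  +wl: 
  step 13. node 3  ⊔preds=[-3,2]  new=[-3,3]  old=⊥  +wl: 1,7
  step 14. node 1  ⊔preds=[-3,3]  new=[0,3]  stable
  step 15. node 7  ⊔preds=[-3,3]  new=[-3,3]  old=[-2,3]  +wl: 2,6
  step 16. node 2  ⊔preds=[-3,3]  new=[-3,2]  stable
  step 17. node 6  ⊔preds=[-3,3]  new=[-3,2]  stable

Least fixpoint reached:
  node 0: [-1,3]
  node 1: [0,3]
  node 2: [-3,2]
  node 3: [-3,3]
  node 4: [2,3]
  node 5: [-3,3]
  node 6: [-3,2]
  node 7: [-3,3]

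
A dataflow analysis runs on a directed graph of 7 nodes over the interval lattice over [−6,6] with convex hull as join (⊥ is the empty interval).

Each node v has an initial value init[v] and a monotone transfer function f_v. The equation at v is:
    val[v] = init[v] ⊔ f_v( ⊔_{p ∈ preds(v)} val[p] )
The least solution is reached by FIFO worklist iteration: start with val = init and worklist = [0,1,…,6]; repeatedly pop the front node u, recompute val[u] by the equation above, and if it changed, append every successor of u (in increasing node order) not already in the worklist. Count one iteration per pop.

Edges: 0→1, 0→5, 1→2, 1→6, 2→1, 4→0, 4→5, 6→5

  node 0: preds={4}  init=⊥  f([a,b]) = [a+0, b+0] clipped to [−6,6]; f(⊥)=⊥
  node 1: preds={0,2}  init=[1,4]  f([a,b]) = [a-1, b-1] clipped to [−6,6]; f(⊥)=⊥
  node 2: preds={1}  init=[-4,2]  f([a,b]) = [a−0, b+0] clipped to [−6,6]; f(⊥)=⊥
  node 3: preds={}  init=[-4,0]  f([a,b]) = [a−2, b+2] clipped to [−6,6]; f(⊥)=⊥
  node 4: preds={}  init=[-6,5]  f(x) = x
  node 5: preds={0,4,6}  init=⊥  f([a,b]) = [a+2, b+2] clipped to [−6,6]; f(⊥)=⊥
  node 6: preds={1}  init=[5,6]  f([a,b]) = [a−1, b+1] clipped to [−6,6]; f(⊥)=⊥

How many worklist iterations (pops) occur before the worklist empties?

9

Iteration log — 9 steps:
  step 1. node 0  ⊔preds=[-6,5]  new=[-6,5]  old=⊥  +wl: 
  step 2. node 1  ⊔preds=[-6,5]  new=[-6,4]  old=[1,4]  +wl: 
  step 3. node 2  ⊔preds=[-6,4]  new=[-6,4]  old=[-4,2]  +wl: 1
  step 4. node 3  ⊔preds=⊥  new=[-4,0]  stable
  step 5. node 4  ⊔preds=⊥  new=[-6,5]  stable
  step 6. node 5  ⊔preds=[-6,6]  new=[-4,6]  old=⊥  +wl: 
  step 7. node 6  ⊔preds=[-6,4]  new=[-6,6]  old=[5,6]  +wl: 5
  step 8. node 1  ⊔preds=[-6,5]  new=[-6,4]  stable
  step 9. node 5  ⊔preds=[-6,6]  new=[-4,6]  stable

Least fixpoint reached:
  node 0: [-6,5]
  node 1: [-6,4]
  node 2: [-6,4]
  node 3: [-4,0]
  node 4: [-6,5]
  node 5: [-4,6]
  node 6: [-6,6]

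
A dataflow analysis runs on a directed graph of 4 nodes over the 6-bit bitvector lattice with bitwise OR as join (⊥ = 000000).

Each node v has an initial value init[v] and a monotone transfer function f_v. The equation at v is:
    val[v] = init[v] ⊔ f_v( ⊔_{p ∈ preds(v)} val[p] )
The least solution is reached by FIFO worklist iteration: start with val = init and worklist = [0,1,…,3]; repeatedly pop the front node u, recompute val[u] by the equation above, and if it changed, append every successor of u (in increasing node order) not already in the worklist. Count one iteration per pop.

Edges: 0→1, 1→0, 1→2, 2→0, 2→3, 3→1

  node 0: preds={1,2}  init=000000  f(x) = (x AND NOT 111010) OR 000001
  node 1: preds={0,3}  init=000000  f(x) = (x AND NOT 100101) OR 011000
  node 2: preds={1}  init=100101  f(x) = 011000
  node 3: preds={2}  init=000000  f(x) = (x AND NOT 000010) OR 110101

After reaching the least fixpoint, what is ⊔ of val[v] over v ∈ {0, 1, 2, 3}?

Worklist (6 pops):
  #1 pop 0: in=100101 → 000101 (was 000000); enqueue []
  #2 pop 1: in=000101 → 011000 (was 000000); enqueue [0]
  #3 pop 2: in=011000 → 111101 (was 100101); enqueue []
  #4 pop 3: in=111101 → 111101 (was 000000); enqueue [1]
  #5 pop 0: in=111101 → 000101 (no change)
  #6 pop 1: in=111101 → 011000 (no change)

Fixpoint:
  val[0] = 000101
  val[1] = 011000
  val[2] = 111101
  val[3] = 111101

111101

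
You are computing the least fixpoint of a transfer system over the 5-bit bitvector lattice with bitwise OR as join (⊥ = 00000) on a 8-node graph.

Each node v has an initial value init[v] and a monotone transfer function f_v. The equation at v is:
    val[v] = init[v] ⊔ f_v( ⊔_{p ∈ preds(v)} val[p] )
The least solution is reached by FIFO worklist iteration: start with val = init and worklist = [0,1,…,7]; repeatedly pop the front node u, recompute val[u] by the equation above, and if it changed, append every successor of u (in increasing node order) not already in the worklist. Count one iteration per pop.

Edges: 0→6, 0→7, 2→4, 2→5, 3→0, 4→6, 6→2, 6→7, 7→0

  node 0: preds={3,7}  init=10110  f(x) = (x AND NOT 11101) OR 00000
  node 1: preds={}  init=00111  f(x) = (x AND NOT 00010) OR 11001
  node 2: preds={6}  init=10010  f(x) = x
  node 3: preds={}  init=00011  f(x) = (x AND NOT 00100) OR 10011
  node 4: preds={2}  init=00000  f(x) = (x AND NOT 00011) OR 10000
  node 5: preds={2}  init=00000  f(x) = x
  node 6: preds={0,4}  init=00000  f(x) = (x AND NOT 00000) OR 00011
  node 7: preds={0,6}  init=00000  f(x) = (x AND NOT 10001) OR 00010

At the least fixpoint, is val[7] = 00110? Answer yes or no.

yes

Worklist (13 pops):
  #1 pop 0: in=00011 → 10110 (no change)
  #2 pop 1: in=00000 → 11111 (was 00111); enqueue []
  #3 pop 2: in=00000 → 10010 (no change)
  #4 pop 3: in=00000 → 10011 (was 00011); enqueue [0]
  #5 pop 4: in=10010 → 10000 (was 00000); enqueue []
  #6 pop 5: in=10010 → 10010 (was 00000); enqueue []
  #7 pop 6: in=10110 → 10111 (was 00000); enqueue [2]
  #8 pop 7: in=10111 → 00110 (was 00000); enqueue []
  #9 pop 0: in=10111 → 10110 (no change)
  #10 pop 2: in=10111 → 10111 (was 10010); enqueue [4,5]
  #11 pop 4: in=10111 → 10100 (was 10000); enqueue [6]
  #12 pop 5: in=10111 → 10111 (was 10010); enqueue []
  #13 pop 6: in=10110 → 10111 (no change)

Fixpoint:
  val[0] = 10110
  val[1] = 11111
  val[2] = 10111
  val[3] = 10011
  val[4] = 10100
  val[5] = 10111
  val[6] = 10111
  val[7] = 00110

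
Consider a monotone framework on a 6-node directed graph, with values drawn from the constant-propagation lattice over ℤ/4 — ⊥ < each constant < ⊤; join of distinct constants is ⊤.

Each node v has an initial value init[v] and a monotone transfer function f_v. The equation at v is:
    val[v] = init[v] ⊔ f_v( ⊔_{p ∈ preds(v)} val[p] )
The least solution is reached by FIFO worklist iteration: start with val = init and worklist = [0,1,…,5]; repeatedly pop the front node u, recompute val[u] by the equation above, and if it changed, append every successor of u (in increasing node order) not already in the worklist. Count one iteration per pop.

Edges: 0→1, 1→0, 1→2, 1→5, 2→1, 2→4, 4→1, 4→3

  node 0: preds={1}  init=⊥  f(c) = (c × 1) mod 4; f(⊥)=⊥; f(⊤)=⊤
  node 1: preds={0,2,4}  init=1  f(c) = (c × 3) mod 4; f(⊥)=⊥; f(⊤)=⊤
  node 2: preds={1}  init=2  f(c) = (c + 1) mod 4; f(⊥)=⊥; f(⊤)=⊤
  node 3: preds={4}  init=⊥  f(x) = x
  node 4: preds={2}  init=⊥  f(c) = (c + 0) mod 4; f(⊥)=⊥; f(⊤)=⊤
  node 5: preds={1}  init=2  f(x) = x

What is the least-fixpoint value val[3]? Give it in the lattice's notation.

Iteration log — 9 steps:
  step 1. node 0  ⊔preds=1  new=1  old=⊥  +wl: 
  step 2. node 1  ⊔preds=⊤  new=⊤  old=1  +wl: 0
  step 3. node 2  ⊔preds=⊤  new=⊤  old=2  +wl: 1
  step 4. node 3  ⊔preds=⊥  new=⊥  stable
  step 5. node 4  ⊔preds=⊤  new=⊤  old=⊥  +wl: 3
  step 6. node 5  ⊔preds=⊤  new=⊤  old=2  +wl: 
  step 7. node 0  ⊔preds=⊤  new=⊤  old=1  +wl: 
  step 8. node 1  ⊔preds=⊤  new=⊤  stable
  step 9. node 3  ⊔preds=⊤  new=⊤  old=⊥  +wl: 

Least fixpoint reached:
  node 0: ⊤
  node 1: ⊤
  node 2: ⊤
  node 3: ⊤
  node 4: ⊤
  node 5: ⊤

⊤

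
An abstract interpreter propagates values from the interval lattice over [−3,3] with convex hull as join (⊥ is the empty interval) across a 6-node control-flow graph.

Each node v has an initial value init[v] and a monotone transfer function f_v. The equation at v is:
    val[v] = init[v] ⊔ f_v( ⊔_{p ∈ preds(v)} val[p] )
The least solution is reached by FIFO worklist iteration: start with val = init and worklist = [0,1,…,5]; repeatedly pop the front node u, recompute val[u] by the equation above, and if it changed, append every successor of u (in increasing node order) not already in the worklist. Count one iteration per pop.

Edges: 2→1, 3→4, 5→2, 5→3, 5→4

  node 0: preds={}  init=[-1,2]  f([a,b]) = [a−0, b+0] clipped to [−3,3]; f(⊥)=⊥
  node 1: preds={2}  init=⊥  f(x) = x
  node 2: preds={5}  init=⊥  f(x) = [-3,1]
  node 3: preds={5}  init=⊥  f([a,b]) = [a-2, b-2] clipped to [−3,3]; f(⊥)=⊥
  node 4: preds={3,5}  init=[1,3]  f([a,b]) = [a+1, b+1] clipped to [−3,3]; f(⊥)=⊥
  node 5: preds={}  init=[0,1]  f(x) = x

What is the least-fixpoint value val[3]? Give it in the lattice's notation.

Worklist (7 pops):
  #1 pop 0: in=⊥ → [-1,2] (no change)
  #2 pop 1: in=⊥ → ⊥ (no change)
  #3 pop 2: in=[0,1] → [-3,1] (was ⊥); enqueue [1]
  #4 pop 3: in=[0,1] → [-2,-1] (was ⊥); enqueue []
  #5 pop 4: in=[-2,1] → [-1,3] (was [1,3]); enqueue []
  #6 pop 5: in=⊥ → [0,1] (no change)
  #7 pop 1: in=[-3,1] → [-3,1] (was ⊥); enqueue []

Fixpoint:
  val[0] = [-1,2]
  val[1] = [-3,1]
  val[2] = [-3,1]
  val[3] = [-2,-1]
  val[4] = [-1,3]
  val[5] = [0,1]

[-2,-1]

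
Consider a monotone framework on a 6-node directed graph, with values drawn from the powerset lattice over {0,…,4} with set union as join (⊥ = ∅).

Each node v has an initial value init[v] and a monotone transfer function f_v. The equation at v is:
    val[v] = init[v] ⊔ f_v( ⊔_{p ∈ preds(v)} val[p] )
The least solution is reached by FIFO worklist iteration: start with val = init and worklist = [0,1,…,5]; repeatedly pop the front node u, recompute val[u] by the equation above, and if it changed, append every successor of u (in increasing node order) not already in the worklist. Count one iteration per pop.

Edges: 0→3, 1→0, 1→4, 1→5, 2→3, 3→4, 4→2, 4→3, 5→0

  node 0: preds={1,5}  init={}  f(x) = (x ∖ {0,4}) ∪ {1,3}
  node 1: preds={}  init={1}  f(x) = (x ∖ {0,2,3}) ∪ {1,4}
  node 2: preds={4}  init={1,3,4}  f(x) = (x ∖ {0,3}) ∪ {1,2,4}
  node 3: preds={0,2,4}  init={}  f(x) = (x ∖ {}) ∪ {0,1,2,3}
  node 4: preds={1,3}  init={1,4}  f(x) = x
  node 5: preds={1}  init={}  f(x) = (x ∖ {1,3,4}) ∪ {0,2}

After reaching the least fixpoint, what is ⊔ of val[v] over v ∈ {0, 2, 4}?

Trace (9 dequeues):
  [1] u=0 | in {1} | out {1,3} | prev {} | push {}
  [2] u=1 | in {} | out {1,4} | prev {1} | push {0}
  [3] u=2 | in {1,4} | out {1,2,3,4} | prev {1,3,4} | push {}
  [4] u=3 | in {1,2,3,4} | out {0,1,2,3,4} | prev {} | push {}
  [5] u=4 | in {0,1,2,3,4} | out {0,1,2,3,4} | prev {1,4} | push {2,3}
  [6] u=5 | in {1,4} | out {0,2} | prev {} | push {}
  [7] u=0 | in {0,1,2,4} | out {1,2,3} | prev {1,3} | push {}
  [8] u=2 | in {0,1,2,3,4} | out {1,2,3,4} | ==
  [9] u=3 | in {0,1,2,3,4} | out {0,1,2,3,4} | ==

Converged values:
  [0] {1,2,3}
  [1] {1,4}
  [2] {1,2,3,4}
  [3] {0,1,2,3,4}
  [4] {0,1,2,3,4}
  [5] {0,2}

{0,1,2,3,4}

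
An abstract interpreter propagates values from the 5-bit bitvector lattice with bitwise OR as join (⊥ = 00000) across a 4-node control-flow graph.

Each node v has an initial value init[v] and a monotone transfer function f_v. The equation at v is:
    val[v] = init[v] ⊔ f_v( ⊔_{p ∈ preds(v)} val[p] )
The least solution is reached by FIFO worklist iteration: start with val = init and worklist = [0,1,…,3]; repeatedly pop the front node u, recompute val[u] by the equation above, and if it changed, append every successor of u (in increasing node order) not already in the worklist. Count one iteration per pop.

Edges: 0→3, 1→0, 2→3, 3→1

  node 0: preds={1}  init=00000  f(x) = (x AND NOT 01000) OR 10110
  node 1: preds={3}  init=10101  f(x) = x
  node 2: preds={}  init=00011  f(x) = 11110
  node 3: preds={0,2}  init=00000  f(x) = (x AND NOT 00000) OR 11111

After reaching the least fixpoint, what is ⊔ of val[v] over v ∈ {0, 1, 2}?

Iteration log — 6 steps:
  step 1. node 0  ⊔preds=10101  new=10111  old=00000  +wl: 
  step 2. node 1  ⊔preds=00000  new=10101  stable
  step 3. node 2  ⊔preds=00000  new=11111  old=00011  +wl: 
  step 4. node 3  ⊔preds=11111  new=11111  old=00000  +wl: 1
  step 5. node 1  ⊔preds=11111  new=11111  old=10101  +wl: 0
  step 6. node 0  ⊔preds=11111  new=10111  stable

Least fixpoint reached:
  node 0: 10111
  node 1: 11111
  node 2: 11111
  node 3: 11111

11111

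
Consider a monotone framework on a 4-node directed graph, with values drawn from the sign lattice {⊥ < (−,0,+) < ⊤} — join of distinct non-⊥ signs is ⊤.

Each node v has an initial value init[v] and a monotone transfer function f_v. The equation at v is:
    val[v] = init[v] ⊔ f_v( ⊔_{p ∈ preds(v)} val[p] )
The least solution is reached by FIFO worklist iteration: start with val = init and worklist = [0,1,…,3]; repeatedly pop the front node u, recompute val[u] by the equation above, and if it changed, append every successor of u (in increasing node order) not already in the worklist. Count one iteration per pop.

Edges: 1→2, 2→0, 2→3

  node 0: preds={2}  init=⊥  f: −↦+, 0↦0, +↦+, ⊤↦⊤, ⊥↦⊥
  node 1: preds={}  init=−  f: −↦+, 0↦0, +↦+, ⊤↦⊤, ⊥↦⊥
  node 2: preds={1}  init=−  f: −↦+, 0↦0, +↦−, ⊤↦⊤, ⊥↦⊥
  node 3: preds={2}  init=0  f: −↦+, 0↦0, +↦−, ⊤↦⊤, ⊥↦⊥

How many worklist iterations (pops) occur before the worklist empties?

Trace (5 dequeues):
  [1] u=0 | in − | out + | prev ⊥ | push {}
  [2] u=1 | in ⊥ | out − | ==
  [3] u=2 | in − | out ⊤ | prev − | push {0}
  [4] u=3 | in ⊤ | out ⊤ | prev 0 | push {}
  [5] u=0 | in ⊤ | out ⊤ | prev + | push {}

Converged values:
  [0] ⊤
  [1] −
  [2] ⊤
  [3] ⊤

5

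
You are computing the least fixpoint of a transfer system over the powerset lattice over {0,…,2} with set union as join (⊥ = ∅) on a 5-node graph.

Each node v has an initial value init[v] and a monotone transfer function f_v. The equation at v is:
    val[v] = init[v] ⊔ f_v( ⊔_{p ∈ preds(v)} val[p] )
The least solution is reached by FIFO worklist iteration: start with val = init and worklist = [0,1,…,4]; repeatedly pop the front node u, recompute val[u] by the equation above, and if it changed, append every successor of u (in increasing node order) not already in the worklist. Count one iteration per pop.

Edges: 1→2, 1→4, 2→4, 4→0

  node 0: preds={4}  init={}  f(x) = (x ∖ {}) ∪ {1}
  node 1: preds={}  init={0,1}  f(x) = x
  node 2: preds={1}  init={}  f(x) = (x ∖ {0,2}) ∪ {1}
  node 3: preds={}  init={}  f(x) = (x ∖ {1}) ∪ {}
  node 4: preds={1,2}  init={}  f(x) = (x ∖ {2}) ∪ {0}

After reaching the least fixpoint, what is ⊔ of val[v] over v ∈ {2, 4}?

{0,1}

Iteration log — 6 steps:
  step 1. node 0  ⊔preds={}  new={1}  old={}  +wl: 
  step 2. node 1  ⊔preds={}  new={0,1}  stable
  step 3. node 2  ⊔preds={0,1}  new={1}  old={}  +wl: 
  step 4. node 3  ⊔preds={}  new={}  stable
  step 5. node 4  ⊔preds={0,1}  new={0,1}  old={}  +wl: 0
  step 6. node 0  ⊔preds={0,1}  new={0,1}  old={1}  +wl: 

Least fixpoint reached:
  node 0: {0,1}
  node 1: {0,1}
  node 2: {1}
  node 3: {}
  node 4: {0,1}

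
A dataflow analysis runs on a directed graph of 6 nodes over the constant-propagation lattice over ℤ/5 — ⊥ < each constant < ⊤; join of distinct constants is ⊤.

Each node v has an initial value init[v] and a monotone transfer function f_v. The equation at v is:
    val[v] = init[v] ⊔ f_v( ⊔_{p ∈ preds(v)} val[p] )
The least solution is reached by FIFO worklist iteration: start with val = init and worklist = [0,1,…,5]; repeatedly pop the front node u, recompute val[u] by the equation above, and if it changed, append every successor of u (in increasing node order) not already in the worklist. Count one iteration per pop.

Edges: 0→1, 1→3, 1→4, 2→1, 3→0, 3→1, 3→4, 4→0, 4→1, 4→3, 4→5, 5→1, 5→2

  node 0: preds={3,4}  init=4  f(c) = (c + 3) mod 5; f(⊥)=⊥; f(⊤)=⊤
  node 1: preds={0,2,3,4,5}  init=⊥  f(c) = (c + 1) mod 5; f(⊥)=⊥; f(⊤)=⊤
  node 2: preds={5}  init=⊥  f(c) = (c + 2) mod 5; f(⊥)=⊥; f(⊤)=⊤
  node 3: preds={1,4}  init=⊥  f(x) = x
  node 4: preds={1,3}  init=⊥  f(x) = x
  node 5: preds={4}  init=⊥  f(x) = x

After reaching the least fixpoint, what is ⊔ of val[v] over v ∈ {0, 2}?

Worklist (18 pops):
  #1 pop 0: in=⊥ → 4 (no change)
  #2 pop 1: in=4 → 0 (was ⊥); enqueue []
  #3 pop 2: in=⊥ → ⊥ (no change)
  #4 pop 3: in=0 → 0 (was ⊥); enqueue [0,1]
  #5 pop 4: in=0 → 0 (was ⊥); enqueue [3]
  #6 pop 5: in=0 → 0 (was ⊥); enqueue [2]
  #7 pop 0: in=0 → ⊤ (was 4); enqueue []
  #8 pop 1: in=⊤ → ⊤ (was 0); enqueue [4]
  #9 pop 3: in=⊤ → ⊤ (was 0); enqueue [0,1]
  #10 pop 2: in=0 → 2 (was ⊥); enqueue []
  #11 pop 4: in=⊤ → ⊤ (was 0); enqueue [3,5]
  #12 pop 0: in=⊤ → ⊤ (no change)
  #13 pop 1: in=⊤ → ⊤ (no change)
  #14 pop 3: in=⊤ → ⊤ (no change)
  #15 pop 5: in=⊤ → ⊤ (was 0); enqueue [1,2]
  #16 pop 1: in=⊤ → ⊤ (no change)
  #17 pop 2: in=⊤ → ⊤ (was 2); enqueue [1]
  #18 pop 1: in=⊤ → ⊤ (no change)

Fixpoint:
  val[0] = ⊤
  val[1] = ⊤
  val[2] = ⊤
  val[3] = ⊤
  val[4] = ⊤
  val[5] = ⊤

⊤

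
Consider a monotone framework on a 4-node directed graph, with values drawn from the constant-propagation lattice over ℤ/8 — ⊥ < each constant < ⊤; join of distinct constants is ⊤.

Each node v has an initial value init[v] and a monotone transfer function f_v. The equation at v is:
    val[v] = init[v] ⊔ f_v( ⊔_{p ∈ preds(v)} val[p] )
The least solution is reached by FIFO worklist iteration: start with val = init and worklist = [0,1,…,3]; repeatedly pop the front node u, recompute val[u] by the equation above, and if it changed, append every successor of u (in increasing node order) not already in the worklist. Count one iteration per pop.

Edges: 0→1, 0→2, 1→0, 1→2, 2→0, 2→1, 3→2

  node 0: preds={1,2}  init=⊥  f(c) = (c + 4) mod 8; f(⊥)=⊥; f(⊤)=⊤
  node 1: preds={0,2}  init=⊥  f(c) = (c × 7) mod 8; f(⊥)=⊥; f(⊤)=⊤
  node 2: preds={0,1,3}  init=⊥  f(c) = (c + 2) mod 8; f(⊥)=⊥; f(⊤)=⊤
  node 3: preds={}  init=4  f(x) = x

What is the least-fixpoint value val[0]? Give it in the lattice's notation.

⊤

Worklist (10 pops):
  #1 pop 0: in=⊥ → ⊥ (no change)
  #2 pop 1: in=⊥ → ⊥ (no change)
  #3 pop 2: in=4 → 6 (was ⊥); enqueue [0,1]
  #4 pop 3: in=⊥ → 4 (no change)
  #5 pop 0: in=6 → 2 (was ⊥); enqueue [2]
  #6 pop 1: in=⊤ → ⊤ (was ⊥); enqueue [0]
  #7 pop 2: in=⊤ → ⊤ (was 6); enqueue [1]
  #8 pop 0: in=⊤ → ⊤ (was 2); enqueue [2]
  #9 pop 1: in=⊤ → ⊤ (no change)
  #10 pop 2: in=⊤ → ⊤ (no change)

Fixpoint:
  val[0] = ⊤
  val[1] = ⊤
  val[2] = ⊤
  val[3] = 4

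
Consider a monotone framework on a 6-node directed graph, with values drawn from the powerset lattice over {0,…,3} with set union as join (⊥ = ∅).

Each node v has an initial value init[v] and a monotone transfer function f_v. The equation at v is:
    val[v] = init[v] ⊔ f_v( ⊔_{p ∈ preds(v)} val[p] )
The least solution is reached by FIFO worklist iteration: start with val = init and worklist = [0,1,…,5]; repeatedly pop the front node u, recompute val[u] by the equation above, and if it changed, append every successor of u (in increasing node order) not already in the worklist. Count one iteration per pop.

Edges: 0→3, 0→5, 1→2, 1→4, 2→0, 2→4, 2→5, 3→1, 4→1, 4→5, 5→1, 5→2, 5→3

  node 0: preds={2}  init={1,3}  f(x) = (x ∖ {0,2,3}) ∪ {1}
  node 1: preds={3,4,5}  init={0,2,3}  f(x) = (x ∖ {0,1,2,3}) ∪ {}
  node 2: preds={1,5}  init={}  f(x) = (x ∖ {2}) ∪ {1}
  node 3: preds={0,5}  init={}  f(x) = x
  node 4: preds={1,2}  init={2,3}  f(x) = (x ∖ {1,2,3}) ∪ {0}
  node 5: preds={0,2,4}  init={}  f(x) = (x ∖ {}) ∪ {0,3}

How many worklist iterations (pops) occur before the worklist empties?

Worklist (11 pops):
  #1 pop 0: in={} → {1,3} (no change)
  #2 pop 1: in={2,3} → {0,2,3} (no change)
  #3 pop 2: in={0,2,3} → {0,1,3} (was {}); enqueue [0]
  #4 pop 3: in={1,3} → {1,3} (was {}); enqueue [1]
  #5 pop 4: in={0,1,2,3} → {0,2,3} (was {2,3}); enqueue []
  #6 pop 5: in={0,1,2,3} → {0,1,2,3} (was {}); enqueue [2,3]
  #7 pop 0: in={0,1,3} → {1,3} (no change)
  #8 pop 1: in={0,1,2,3} → {0,2,3} (no change)
  #9 pop 2: in={0,1,2,3} → {0,1,3} (no change)
  #10 pop 3: in={0,1,2,3} → {0,1,2,3} (was {1,3}); enqueue [1]
  #11 pop 1: in={0,1,2,3} → {0,2,3} (no change)

Fixpoint:
  val[0] = {1,3}
  val[1] = {0,2,3}
  val[2] = {0,1,3}
  val[3] = {0,1,2,3}
  val[4] = {0,2,3}
  val[5] = {0,1,2,3}

11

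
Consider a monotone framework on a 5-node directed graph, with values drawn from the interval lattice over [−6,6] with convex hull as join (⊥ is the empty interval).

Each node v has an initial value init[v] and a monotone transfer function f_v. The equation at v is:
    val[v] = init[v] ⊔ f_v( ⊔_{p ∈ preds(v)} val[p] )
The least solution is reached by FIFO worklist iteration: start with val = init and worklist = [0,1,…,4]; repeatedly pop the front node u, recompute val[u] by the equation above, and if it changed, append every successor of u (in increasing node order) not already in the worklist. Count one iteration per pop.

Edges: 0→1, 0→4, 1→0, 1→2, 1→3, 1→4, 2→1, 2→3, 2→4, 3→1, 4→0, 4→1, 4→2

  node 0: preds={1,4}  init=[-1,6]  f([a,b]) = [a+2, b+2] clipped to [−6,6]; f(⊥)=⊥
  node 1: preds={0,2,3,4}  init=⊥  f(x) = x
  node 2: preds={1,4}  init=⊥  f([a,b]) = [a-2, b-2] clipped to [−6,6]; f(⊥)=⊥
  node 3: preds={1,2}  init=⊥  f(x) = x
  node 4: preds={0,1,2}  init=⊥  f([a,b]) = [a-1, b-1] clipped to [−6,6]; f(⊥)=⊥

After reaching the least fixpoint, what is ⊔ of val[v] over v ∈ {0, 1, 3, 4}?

[-6,6]

Worklist (16 pops):
  #1 pop 0: in=⊥ → [-1,6] (no change)
  #2 pop 1: in=[-1,6] → [-1,6] (was ⊥); enqueue [0]
  #3 pop 2: in=[-1,6] → [-3,4] (was ⊥); enqueue [1]
  #4 pop 3: in=[-3,6] → [-3,6] (was ⊥); enqueue []
  #5 pop 4: in=[-3,6] → [-4,5] (was ⊥); enqueue [2]
  #6 pop 0: in=[-4,6] → [-2,6] (was [-1,6]); enqueue [4]
  #7 pop 1: in=[-4,6] → [-4,6] (was [-1,6]); enqueue [0,3]
  #8 pop 2: in=[-4,6] → [-6,4] (was [-3,4]); enqueue [1]
  #9 pop 4: in=[-6,6] → [-6,5] (was [-4,5]); enqueue [2]
  #10 pop 0: in=[-6,6] → [-4,6] (was [-2,6]); enqueue [4]
  #11 pop 3: in=[-6,6] → [-6,6] (was [-3,6]); enqueue []
  #12 pop 1: in=[-6,6] → [-6,6] (was [-4,6]); enqueue [0,3]
  #13 pop 2: in=[-6,6] → [-6,4] (no change)
  #14 pop 4: in=[-6,6] → [-6,5] (no change)
  #15 pop 0: in=[-6,6] → [-4,6] (no change)
  #16 pop 3: in=[-6,6] → [-6,6] (no change)

Fixpoint:
  val[0] = [-4,6]
  val[1] = [-6,6]
  val[2] = [-6,4]
  val[3] = [-6,6]
  val[4] = [-6,5]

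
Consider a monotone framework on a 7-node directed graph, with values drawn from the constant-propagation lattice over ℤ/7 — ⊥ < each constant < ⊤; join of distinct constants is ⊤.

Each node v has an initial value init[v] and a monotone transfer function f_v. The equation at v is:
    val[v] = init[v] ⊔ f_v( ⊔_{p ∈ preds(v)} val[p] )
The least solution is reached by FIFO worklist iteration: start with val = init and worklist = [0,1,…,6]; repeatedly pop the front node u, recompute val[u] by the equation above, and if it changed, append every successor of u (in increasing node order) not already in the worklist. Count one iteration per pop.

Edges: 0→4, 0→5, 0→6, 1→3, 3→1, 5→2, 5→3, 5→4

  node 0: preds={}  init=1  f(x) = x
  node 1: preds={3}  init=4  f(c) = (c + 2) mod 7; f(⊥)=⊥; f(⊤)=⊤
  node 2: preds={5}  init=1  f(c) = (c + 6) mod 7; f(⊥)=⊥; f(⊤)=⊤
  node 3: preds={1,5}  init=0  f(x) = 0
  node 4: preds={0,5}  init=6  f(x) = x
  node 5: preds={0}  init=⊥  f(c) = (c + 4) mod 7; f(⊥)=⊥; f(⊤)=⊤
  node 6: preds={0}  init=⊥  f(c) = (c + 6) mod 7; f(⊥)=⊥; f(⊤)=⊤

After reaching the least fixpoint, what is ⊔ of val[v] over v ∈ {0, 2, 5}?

⊤

Trace (10 dequeues):
  [1] u=0 | in ⊥ | out 1 | ==
  [2] u=1 | in 0 | out ⊤ | prev 4 | push {}
  [3] u=2 | in ⊥ | out 1 | ==
  [4] u=3 | in ⊤ | out 0 | ==
  [5] u=4 | in 1 | out ⊤ | prev 6 | push {}
  [6] u=5 | in 1 | out 5 | prev ⊥ | push {2,3,4}
  [7] u=6 | in 1 | out 0 | prev ⊥ | push {}
  [8] u=2 | in 5 | out ⊤ | prev 1 | push {}
  [9] u=3 | in ⊤ | out 0 | ==
  [10] u=4 | in ⊤ | out ⊤ | ==

Converged values:
  [0] 1
  [1] ⊤
  [2] ⊤
  [3] 0
  [4] ⊤
  [5] 5
  [6] 0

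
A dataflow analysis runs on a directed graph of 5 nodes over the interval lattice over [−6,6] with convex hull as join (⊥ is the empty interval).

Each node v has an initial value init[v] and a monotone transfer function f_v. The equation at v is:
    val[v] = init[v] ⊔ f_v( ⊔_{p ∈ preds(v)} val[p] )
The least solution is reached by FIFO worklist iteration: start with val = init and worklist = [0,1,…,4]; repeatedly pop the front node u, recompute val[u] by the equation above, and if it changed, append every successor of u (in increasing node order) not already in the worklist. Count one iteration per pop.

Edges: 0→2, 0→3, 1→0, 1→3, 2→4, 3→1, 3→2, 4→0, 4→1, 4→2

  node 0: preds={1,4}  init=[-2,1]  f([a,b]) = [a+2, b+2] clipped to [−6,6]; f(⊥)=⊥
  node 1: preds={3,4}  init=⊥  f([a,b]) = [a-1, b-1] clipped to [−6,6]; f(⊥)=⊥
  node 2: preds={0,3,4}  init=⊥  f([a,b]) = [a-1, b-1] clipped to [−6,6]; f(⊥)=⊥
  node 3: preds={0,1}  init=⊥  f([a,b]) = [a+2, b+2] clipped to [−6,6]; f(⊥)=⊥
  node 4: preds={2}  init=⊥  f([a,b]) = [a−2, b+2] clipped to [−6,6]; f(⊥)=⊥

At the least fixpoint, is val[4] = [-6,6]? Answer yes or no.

yes

Iteration log — 18 steps:
  step 1. node 0  ⊔preds=⊥  new=[-2,1]  stable
  step 2. node 1  ⊔preds=⊥  new=⊥  stable
  step 3. node 2  ⊔preds=[-2,1]  new=[-3,0]  old=⊥  +wl: 
  step 4. node 3  ⊔preds=[-2,1]  new=[0,3]  old=⊥  +wl: 1,2
  step 5. node 4  ⊔preds=[-3,0]  new=[-5,2]  old=⊥  +wl: 0
  step 6. node 1  ⊔preds=[-5,3]  new=[-6,2]  old=⊥  +wl: 3
  step 7. node 2  ⊔preds=[-5,3]  new=[-6,2]  old=[-3,0]  +wl: 4
  step 8. node 0  ⊔preds=[-6,2]  new=[-4,4]  old=[-2,1]  +wl: 2
  step 9. node 3  ⊔preds=[-6,4]  new=[-4,6]  old=[0,3]  +wl: 1
  step 10. node 4  ⊔preds=[-6,2]  new=[-6,4]  old=[-5,2]  +wl: 0
  step 11. node 2  ⊔preds=[-6,6]  new=[-6,5]  old=[-6,2]  +wl: 4
  step 12. node 1  ⊔preds=[-6,6]  new=[-6,5]  old=[-6,2]  +wl: 3
  step 13. node 0  ⊔preds=[-6,5]  new=[-4,6]  old=[-4,4]  +wl: 2
  step 14. node 4  ⊔preds=[-6,5]  new=[-6,6]  old=[-6,4]  +wl: 0,1
  step 15. node 3  ⊔preds=[-6,6]  new=[-4,6]  stable
  step 16. node 2  ⊔preds=[-6,6]  new=[-6,5]  stable
  step 17. node 0  ⊔preds=[-6,6]  new=[-4,6]  stable
  step 18. node 1  ⊔preds=[-6,6]  new=[-6,5]  stable

Least fixpoint reached:
  node 0: [-4,6]
  node 1: [-6,5]
  node 2: [-6,5]
  node 3: [-4,6]
  node 4: [-6,6]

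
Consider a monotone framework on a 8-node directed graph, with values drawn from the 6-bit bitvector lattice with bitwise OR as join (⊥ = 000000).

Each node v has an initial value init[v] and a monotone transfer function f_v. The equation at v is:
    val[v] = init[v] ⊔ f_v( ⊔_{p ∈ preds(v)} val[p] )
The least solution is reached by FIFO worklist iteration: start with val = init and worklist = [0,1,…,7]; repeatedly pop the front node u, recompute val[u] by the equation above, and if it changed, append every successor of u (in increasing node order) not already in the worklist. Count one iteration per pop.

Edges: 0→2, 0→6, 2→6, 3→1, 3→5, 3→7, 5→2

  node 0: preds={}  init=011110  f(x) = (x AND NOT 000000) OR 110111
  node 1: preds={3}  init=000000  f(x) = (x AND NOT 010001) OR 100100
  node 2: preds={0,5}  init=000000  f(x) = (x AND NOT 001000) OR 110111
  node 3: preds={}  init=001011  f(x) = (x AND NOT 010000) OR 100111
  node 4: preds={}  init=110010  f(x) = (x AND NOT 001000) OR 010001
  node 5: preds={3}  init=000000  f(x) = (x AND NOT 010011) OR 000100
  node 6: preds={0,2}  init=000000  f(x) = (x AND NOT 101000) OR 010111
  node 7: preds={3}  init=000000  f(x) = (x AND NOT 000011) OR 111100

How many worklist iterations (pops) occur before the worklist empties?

Iteration log — 10 steps:
  step 1. node 0  ⊔preds=000000  new=111111  old=011110  +wl: 
  step 2. node 1  ⊔preds=001011  new=101110  old=000000  +wl: 
  step 3. node 2  ⊔preds=111111  new=110111  old=000000  +wl: 
  step 4. node 3  ⊔preds=000000  new=101111  old=001011  +wl: 1
  step 5. node 4  ⊔preds=000000  new=110011  old=110010  +wl: 
  step 6. node 5  ⊔preds=101111  new=101100  old=000000  +wl: 2
  step 7. node 6  ⊔preds=111111  new=010111  old=000000  +wl: 
  step 8. node 7  ⊔preds=101111  new=111100  old=000000  +wl: 
  step 9. node 1  ⊔preds=101111  new=101110  stable
  step 10. node 2  ⊔preds=111111  new=110111  stable

Least fixpoint reached:
  node 0: 111111
  node 1: 101110
  node 2: 110111
  node 3: 101111
  node 4: 110011
  node 5: 101100
  node 6: 010111
  node 7: 111100

10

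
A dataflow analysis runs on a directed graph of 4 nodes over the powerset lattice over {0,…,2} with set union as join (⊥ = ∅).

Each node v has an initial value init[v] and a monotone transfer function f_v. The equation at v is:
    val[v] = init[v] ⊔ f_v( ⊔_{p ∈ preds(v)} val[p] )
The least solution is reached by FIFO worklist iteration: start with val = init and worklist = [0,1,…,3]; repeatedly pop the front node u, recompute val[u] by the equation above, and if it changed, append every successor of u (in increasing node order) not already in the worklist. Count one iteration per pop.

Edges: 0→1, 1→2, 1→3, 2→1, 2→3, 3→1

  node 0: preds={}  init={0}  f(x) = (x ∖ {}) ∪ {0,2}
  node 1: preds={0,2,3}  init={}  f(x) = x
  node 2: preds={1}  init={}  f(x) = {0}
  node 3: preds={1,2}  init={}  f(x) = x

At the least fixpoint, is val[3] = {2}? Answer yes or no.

Trace (5 dequeues):
  [1] u=0 | in {} | out {0,2} | prev {0} | push {}
  [2] u=1 | in {0,2} | out {0,2} | prev {} | push {}
  [3] u=2 | in {0,2} | out {0} | prev {} | push {1}
  [4] u=3 | in {0,2} | out {0,2} | prev {} | push {}
  [5] u=1 | in {0,2} | out {0,2} | ==

Converged values:
  [0] {0,2}
  [1] {0,2}
  [2] {0}
  [3] {0,2}

no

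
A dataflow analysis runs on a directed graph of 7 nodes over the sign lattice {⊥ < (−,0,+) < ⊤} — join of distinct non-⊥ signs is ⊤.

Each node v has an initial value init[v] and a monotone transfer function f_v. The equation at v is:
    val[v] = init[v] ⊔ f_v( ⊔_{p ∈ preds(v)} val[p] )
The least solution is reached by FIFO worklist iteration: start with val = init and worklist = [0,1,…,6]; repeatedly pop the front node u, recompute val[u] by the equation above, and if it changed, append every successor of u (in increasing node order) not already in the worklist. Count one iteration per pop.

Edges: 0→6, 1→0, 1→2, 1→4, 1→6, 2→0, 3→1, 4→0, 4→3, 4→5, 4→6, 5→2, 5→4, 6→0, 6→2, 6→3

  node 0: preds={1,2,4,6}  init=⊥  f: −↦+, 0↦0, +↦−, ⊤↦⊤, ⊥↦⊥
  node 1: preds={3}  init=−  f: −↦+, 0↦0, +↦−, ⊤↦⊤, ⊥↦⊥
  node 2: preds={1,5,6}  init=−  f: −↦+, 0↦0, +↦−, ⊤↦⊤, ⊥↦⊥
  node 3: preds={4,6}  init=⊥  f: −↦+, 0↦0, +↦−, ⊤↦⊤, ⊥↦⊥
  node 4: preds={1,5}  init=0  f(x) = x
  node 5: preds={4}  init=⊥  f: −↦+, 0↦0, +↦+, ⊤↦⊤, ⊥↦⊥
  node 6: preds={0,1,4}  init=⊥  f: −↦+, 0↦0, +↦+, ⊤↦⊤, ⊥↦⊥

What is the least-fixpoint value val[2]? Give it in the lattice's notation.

Trace (15 dequeues):
  [1] u=0 | in ⊤ | out ⊤ | prev ⊥ | push {}
  [2] u=1 | in ⊥ | out − | ==
  [3] u=2 | in − | out ⊤ | prev − | push {0}
  [4] u=3 | in 0 | out 0 | prev ⊥ | push {1}
  [5] u=4 | in − | out ⊤ | prev 0 | push {3}
  [6] u=5 | in ⊤ | out ⊤ | prev ⊥ | push {2,4}
  [7] u=6 | in ⊤ | out ⊤ | prev ⊥ | push {}
  [8] u=0 | in ⊤ | out ⊤ | ==
  [9] u=1 | in 0 | out ⊤ | prev − | push {0,6}
  [10] u=3 | in ⊤ | out ⊤ | prev 0 | push {1}
  [11] u=2 | in ⊤ | out ⊤ | ==
  [12] u=4 | in ⊤ | out ⊤ | ==
  [13] u=0 | in ⊤ | out ⊤ | ==
  [14] u=6 | in ⊤ | out ⊤ | ==
  [15] u=1 | in ⊤ | out ⊤ | ==

Converged values:
  [0] ⊤
  [1] ⊤
  [2] ⊤
  [3] ⊤
  [4] ⊤
  [5] ⊤
  [6] ⊤

⊤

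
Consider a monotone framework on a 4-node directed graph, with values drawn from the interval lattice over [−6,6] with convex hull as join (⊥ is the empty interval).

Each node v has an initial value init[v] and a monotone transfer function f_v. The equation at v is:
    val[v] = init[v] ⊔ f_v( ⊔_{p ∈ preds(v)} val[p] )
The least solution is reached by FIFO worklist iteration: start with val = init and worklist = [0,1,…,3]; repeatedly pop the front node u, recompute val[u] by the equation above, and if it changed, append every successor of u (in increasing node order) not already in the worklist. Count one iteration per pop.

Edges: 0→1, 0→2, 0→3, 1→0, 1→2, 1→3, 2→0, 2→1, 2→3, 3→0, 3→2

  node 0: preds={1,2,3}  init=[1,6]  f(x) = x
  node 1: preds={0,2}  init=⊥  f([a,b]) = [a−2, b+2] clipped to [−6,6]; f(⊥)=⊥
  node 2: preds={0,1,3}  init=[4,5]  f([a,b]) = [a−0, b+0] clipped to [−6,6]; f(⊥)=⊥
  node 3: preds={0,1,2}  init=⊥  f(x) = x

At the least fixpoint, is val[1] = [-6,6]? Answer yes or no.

Iteration log — 20 steps:
  step 1. node 0  ⊔preds=[4,5]  new=[1,6]  stable
  step 2. node 1  ⊔preds=[1,6]  new=[-1,6]  old=⊥  +wl: 0
  step 3. node 2  ⊔preds=[-1,6]  new=[-1,6]  old=[4,5]  +wl: 1
  step 4. node 3  ⊔preds=[-1,6]  new=[-1,6]  old=⊥  +wl: 2
  step 5. node 0  ⊔preds=[-1,6]  new=[-1,6]  old=[1,6]  +wl: 3
  step 6. node 1  ⊔preds=[-1,6]  new=[-3,6]  old=[-1,6]  +wl: 0
  step 7. node 2  ⊔preds=[-3,6]  new=[-3,6]  old=[-1,6]  +wl: 1
  step 8. node 3  ⊔preds=[-3,6]  new=[-3,6]  old=[-1,6]  +wl: 2
  step 9. node 0  ⊔preds=[-3,6]  new=[-3,6]  old=[-1,6]  +wl: 3
  step 10. node 1  ⊔preds=[-3,6]  new=[-5,6]  old=[-3,6]  +wl: 0
  step 11. node 2  ⊔preds=[-5,6]  new=[-5,6]  old=[-3,6]  +wl: 1
  step 12. node 3  ⊔preds=[-5,6]  new=[-5,6]  old=[-3,6]  +wl: 2
  step 13. node 0  ⊔preds=[-5,6]  new=[-5,6]  old=[-3,6]  +wl: 3
  step 14. node 1  ⊔preds=[-5,6]  new=[-6,6]  old=[-5,6]  +wl: 0
  step 15. node 2  ⊔preds=[-6,6]  new=[-6,6]  old=[-5,6]  +wl: 1
  step 16. node 3  ⊔preds=[-6,6]  new=[-6,6]  old=[-5,6]  +wl: 2
  step 17. node 0  ⊔preds=[-6,6]  new=[-6,6]  old=[-5,6]  +wl: 3
  step 18. node 1  ⊔preds=[-6,6]  new=[-6,6]  stable
  step 19. node 2  ⊔preds=[-6,6]  new=[-6,6]  stable
  step 20. node 3  ⊔preds=[-6,6]  new=[-6,6]  stable

Least fixpoint reached:
  node 0: [-6,6]
  node 1: [-6,6]
  node 2: [-6,6]
  node 3: [-6,6]

yes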